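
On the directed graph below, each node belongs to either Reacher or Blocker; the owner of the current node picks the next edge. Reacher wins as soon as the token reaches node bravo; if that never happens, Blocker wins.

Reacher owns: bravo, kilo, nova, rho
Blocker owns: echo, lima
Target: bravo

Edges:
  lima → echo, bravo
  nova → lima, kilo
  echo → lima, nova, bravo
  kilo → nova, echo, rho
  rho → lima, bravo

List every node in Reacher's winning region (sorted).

bravo, kilo, nova, rho

A0 = {bravo}
A1: add {rho} — rho (Reacher) has rho→bravo.
A2: add {kilo} — kilo (Reacher) has kilo→rho.
A3: add {nova} — nova (Reacher) has nova→kilo.
A4 = A3; e.g. lima (Blocker) can still go to echo. Fixed point.
Reacher's winning region = {bravo, kilo, nova, rho}.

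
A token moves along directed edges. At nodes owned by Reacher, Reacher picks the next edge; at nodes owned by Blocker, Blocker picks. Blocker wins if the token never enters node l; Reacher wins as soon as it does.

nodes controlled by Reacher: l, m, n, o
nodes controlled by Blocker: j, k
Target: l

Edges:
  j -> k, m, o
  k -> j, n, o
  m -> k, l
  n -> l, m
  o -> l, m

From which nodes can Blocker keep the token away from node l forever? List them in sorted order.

j, k

A0 = {l}
A1: add {m, n, o} — m (Reacher) has m→l; n (Reacher) has n→l; o (Reacher) has o→l.
A2 = A1; e.g. j (Blocker) can still go to k. Fixed point.
Reacher's attractor = {l, m, n, o}; Blocker avoids the target exactly from the complement.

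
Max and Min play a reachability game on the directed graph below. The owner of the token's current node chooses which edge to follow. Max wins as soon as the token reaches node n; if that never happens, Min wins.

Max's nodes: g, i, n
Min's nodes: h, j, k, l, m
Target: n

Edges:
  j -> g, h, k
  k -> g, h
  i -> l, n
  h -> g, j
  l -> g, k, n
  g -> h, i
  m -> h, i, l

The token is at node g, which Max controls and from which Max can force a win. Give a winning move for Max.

i

A0 = {n}
A1: add {i} — i (Max) has i→n.
A2: add {g} — g (Max) has g→i.
A3 = A2; e.g. h (Min) can still go to j. Fixed point.
From g, successor i is in the attractor (rank 1); the other successor h is not.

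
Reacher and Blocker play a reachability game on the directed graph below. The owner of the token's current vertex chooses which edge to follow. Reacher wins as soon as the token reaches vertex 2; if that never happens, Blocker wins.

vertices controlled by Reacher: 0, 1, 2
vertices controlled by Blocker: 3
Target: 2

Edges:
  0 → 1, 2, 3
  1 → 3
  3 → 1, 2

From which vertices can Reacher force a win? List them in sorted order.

A0 = {2}
A1: add {0} — 0 (Reacher) has 0→2.
A2 = A1; e.g. 1 (Reacher) has no edge into A1. Fixed point.
Reacher's winning region = {0, 2}.

0, 2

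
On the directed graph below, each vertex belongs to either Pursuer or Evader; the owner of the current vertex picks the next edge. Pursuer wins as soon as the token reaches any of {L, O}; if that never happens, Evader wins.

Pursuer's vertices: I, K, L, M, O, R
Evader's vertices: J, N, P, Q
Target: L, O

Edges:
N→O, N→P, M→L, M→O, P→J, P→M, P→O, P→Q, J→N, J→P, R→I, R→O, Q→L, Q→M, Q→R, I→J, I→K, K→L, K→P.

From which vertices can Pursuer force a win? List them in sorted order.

I, K, L, M, O, Q, R

A0 = {L, O}
A1: add {K, M, R} — K (Pursuer) has K→L; M (Pursuer) has M→L; R (Pursuer) has R→O.
A2: add {I, Q} — I (Pursuer) has I→K; Q (Evader): all of {L, M, R} already in.
A3 = A2; e.g. J (Evader) can still go to N. Fixed point.
Pursuer's winning region = {I, K, L, M, O, Q, R}.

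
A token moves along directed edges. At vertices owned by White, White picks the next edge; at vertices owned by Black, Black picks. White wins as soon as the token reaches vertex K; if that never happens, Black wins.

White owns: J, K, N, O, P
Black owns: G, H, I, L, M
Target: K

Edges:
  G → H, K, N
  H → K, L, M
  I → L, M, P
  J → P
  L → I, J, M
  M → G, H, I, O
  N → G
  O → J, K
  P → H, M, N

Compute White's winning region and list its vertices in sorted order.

A0 = {K}
A1: add {O} — O (White) has O→K.
A2 = A1; e.g. G (Black) can still go to H. Fixed point.
White's winning region = {K, O}.

K, O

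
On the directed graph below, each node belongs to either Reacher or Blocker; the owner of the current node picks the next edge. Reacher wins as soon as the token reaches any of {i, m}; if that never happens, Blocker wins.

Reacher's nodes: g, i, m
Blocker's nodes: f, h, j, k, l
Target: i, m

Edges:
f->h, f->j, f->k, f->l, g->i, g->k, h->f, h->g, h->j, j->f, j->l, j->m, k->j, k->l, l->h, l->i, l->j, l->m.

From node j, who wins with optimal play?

Blocker

A0 = {i, m}
A1: add {g} — g (Reacher) has g→i.
A2 = A1; e.g. f (Blocker) can still go to h. Fixed point.
j never enters the attractor, so Blocker can avoid the target forever.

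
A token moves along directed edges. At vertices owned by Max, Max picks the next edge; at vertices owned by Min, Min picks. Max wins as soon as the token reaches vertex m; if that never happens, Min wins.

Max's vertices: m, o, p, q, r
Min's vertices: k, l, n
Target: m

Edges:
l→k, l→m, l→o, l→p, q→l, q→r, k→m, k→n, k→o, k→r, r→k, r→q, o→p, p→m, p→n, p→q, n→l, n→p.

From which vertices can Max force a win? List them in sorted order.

A0 = {m}
A1: add {p} — p (Max) has p→m.
A2: add {o} — o (Max) has o→p.
A3 = A2; e.g. k (Min) can still go to n. Fixed point.
Max's winning region = {m, o, p}.

m, o, p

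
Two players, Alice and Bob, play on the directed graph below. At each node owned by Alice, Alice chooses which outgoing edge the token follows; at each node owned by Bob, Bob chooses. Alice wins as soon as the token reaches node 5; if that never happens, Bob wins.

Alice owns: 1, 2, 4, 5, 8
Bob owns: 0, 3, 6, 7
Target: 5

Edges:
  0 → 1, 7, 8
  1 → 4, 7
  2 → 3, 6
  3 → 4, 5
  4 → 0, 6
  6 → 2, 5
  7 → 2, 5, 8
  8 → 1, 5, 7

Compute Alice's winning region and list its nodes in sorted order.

A0 = {5}
A1: add {8} — 8 (Alice) has 8→5.
A2 = A1; e.g. 0 (Bob) can still go to 1. Fixed point.
Alice's winning region = {5, 8}.

5, 8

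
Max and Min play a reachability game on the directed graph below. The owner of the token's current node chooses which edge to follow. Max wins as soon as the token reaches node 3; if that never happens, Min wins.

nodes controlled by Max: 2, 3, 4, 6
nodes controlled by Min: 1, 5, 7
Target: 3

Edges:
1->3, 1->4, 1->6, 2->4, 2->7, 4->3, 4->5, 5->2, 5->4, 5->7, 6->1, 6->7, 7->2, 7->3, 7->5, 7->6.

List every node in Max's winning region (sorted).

A0 = {3}
A1: add {4} — 4 (Max) has 4→3.
A2: add {2} — 2 (Max) has 2→4.
A3 = A2; e.g. 1 (Min) can still go to 6. Fixed point.
Max's winning region = {2, 3, 4}.

2, 3, 4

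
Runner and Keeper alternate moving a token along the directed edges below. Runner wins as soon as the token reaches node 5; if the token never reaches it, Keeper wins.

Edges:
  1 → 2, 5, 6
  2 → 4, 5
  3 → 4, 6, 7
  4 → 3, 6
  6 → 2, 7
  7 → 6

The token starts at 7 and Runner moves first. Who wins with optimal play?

Keeper

Track states (vertex, player-to-move).
A0 = {(5,Runner), (5,Keeper)}
A1: add {(1,Runner), (2,Runner)}.
A2 = A1; e.g. (1,Keeper) stays out. (7,Runner) never enters ⇒ Keeper avoids the target.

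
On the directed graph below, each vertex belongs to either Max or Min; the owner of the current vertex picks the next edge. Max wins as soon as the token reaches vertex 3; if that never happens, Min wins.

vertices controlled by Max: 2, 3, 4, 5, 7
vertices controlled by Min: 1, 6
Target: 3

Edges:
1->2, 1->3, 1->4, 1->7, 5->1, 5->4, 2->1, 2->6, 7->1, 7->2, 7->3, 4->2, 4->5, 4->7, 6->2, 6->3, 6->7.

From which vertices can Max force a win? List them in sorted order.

3, 4, 5, 7

A0 = {3}
A1: add {7} — 7 (Max) has 7→3.
A2: add {4} — 4 (Max) has 4→7.
A3: add {5} — 5 (Max) has 5→4.
A4 = A3; e.g. 1 (Min) can still go to 2. Fixed point.
Max's winning region = {3, 4, 5, 7}.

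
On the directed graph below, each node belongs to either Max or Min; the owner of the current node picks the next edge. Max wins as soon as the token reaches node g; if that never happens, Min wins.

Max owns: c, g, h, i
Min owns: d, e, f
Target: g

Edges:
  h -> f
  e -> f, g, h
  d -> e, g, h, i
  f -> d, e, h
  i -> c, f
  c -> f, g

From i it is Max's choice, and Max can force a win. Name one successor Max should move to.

A0 = {g}
A1: add {c} — c (Max) has c→g.
A2: add {i} — i (Max) has i→c.
A3 = A2; e.g. d (Min) can still go to e. Fixed point.
From i, successor c is in the attractor (rank 1); the other successor f is not.

c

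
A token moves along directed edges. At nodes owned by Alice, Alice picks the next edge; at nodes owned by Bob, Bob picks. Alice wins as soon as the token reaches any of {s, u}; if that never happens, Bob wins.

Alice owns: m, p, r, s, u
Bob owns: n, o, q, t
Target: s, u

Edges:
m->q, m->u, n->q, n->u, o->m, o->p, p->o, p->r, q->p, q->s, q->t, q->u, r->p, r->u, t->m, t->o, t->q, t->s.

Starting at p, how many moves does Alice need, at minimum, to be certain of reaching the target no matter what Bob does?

A0 = {s, u}
A1: add {m, r} — m (Alice) has m→u; r (Alice) has r→u.
A2: add {p} — p (Alice) has p→r.
p enters the attractor at level 2, so Alice can force the target in 2 moves from there.

2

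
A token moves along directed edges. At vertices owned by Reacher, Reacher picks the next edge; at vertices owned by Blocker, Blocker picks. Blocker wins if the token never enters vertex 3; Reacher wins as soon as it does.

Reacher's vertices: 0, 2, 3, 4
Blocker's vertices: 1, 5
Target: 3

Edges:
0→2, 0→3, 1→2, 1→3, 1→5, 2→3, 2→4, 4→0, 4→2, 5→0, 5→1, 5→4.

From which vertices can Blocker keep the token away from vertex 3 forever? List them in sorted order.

1, 5

A0 = {3}
A1: add {0, 2} — 0 (Reacher) has 0→3; 2 (Reacher) has 2→3.
A2: add {4} — 4 (Reacher) has 4→0.
A3 = A2; e.g. 1 (Blocker) can still go to 5. Fixed point.
Reacher's attractor = {0, 2, 3, 4}; Blocker avoids the target exactly from the complement.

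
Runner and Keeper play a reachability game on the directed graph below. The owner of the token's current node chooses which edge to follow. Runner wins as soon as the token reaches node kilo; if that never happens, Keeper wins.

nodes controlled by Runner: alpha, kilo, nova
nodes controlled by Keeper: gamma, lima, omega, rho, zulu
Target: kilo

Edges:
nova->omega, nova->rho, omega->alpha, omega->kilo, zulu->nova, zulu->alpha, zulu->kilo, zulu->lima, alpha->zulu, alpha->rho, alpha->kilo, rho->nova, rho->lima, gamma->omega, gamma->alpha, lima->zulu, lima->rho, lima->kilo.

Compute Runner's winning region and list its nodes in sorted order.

alpha, gamma, kilo, nova, omega

A0 = {kilo}
A1: add {alpha} — alpha (Runner) has alpha→kilo.
A2: add {omega} — omega (Keeper): all of {alpha, kilo} already in.
A3: add {gamma, nova} — nova (Runner) has nova→omega; gamma (Keeper): all of {omega, alpha} already in.
A4 = A3; e.g. zulu (Keeper) can still go to lima. Fixed point.
Runner's winning region = {alpha, gamma, kilo, nova, omega}.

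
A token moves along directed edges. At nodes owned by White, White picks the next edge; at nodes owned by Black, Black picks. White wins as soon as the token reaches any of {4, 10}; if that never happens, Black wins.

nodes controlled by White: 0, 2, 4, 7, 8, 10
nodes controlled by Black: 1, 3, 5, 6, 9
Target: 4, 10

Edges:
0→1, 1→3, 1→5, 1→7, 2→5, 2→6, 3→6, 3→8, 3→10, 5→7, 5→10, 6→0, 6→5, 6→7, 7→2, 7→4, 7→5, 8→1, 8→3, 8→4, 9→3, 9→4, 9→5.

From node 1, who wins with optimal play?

Black

A0 = {4, 10}
A1: add {7, 8} — 7 (White) has 7→4; 8 (White) has 8→4.
A2: add {5} — 5 (Black): all of {7, 10} already in.
A3: add {2} — 2 (White) has 2→5.
A4 = A3; e.g. 0 (White) has no edge into A3. Fixed point.
1 never enters the attractor, so Black can avoid the target forever.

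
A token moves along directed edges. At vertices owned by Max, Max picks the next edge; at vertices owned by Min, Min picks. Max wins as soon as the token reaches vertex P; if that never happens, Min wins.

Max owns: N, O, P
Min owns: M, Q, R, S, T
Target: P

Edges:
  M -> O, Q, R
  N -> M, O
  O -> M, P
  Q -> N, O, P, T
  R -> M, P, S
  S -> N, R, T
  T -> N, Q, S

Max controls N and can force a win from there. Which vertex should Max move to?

A0 = {P}
A1: add {O} — O (Max) has O→P.
A2: add {N} — N (Max) has N→O.
A3 = A2; e.g. M (Min) can still go to Q. Fixed point.
From N, successor O is in the attractor (rank 1); the other successor M is not.

O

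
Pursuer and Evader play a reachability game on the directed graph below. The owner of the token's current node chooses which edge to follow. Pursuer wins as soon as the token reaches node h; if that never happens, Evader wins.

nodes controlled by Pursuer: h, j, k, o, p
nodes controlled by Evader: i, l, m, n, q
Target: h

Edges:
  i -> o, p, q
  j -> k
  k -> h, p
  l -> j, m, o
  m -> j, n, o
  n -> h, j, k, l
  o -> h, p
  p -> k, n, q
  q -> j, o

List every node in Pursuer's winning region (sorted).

A0 = {h}
A1: add {k, o} — k (Pursuer) has k→h; o (Pursuer) has o→h.
A2: add {j, p} — j (Pursuer) has j→k; p (Pursuer) has p→k.
A3: add {q} — q (Evader): all of {j, o} already in.
A4: add {i} — i (Evader): all of {o, p, q} already in.
A5 = A4; e.g. l (Evader) can still go to m. Fixed point.
Pursuer's winning region = {h, i, j, k, o, p, q}.

h, i, j, k, o, p, q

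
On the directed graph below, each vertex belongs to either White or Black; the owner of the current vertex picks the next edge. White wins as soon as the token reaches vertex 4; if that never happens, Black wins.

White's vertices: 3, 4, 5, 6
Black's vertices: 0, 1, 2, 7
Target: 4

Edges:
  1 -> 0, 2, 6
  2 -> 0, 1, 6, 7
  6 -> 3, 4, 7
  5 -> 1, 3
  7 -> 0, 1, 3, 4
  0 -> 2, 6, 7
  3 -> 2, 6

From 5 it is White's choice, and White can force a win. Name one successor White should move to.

A0 = {4}
A1: add {6} — 6 (White) has 6→4.
A2: add {3} — 3 (White) has 3→6.
A3: add {5} — 5 (White) has 5→3.
A4 = A3; e.g. 0 (Black) can still go to 2. Fixed point.
From 5, successor 3 is in the attractor (rank 2); the other successor 1 is not.

3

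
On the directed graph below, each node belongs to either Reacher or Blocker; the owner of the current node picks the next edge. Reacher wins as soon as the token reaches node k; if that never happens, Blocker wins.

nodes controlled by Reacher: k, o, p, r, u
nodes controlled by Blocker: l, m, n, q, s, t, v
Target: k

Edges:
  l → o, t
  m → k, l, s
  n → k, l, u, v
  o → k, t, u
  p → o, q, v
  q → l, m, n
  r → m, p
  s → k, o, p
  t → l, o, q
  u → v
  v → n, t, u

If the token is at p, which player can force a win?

A0 = {k}
A1: add {o} — o (Reacher) has o→k.
A2: add {p} — p (Reacher) has p→o.
p ∈ A2, so Reacher can force the target.

Reacher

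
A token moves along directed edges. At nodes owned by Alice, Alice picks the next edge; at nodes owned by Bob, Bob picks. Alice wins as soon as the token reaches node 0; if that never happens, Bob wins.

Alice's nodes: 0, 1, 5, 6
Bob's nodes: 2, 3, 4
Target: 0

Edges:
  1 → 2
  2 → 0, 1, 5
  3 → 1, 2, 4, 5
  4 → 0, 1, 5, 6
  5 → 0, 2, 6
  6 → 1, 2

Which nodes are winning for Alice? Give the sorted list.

0, 5

A0 = {0}
A1: add {5} — 5 (Alice) has 5→0.
A2 = A1; e.g. 1 (Alice) has no edge into A1. Fixed point.
Alice's winning region = {0, 5}.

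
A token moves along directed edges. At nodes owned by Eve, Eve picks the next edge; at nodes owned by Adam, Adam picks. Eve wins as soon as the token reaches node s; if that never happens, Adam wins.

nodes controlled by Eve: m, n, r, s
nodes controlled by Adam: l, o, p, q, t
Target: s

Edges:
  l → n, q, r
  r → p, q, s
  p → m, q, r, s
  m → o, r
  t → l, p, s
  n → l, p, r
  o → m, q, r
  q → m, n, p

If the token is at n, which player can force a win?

A0 = {s}
A1: add {r} — r (Eve) has r→s.
A2: add {m, n} — m (Eve) has m→r; n (Eve) has n→r.
A3 = A2; e.g. l (Adam) can still go to q. Fixed point.
n ∈ A2, so Eve can force the target.

Eve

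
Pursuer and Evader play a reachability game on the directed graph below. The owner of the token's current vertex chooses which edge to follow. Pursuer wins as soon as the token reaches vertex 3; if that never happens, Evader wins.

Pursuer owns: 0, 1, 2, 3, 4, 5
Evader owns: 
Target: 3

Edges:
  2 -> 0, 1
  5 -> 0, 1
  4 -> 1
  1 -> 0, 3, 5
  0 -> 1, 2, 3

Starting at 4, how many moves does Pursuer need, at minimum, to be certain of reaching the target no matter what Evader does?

2

A0 = {3}
A1: add {0, 1} — 0 (Pursuer) has 0→3; 1 (Pursuer) has 1→3.
A2: add {2, 4, 5} — 2 (Pursuer) has 2→0; 4 (Pursuer) has 4→1; 5 (Pursuer) has 5→0.
A2 = all vertices. Fixed point.
4 enters the attractor at level 2, so Pursuer can force the target in 2 moves from there.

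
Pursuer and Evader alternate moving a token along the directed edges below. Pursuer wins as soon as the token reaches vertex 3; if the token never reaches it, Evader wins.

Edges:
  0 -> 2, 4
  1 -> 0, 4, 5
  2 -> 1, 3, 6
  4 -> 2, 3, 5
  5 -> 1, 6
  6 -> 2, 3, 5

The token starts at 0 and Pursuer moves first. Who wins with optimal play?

Track states (vertex, player-to-move).
A0 = {(3,Pursuer), (3,Evader)}
A1: add {(2,Pursuer), (4,Pursuer), (6,Pursuer)}.
A2: add {(0,Evader)}.
A3: add {(1,Pursuer)}.
A4: add {(2,Evader), (5,Evader)}.
A5: add {(0,Pursuer)}.
(0,Pursuer) ∈ A5 ⇒ Pursuer forces the target.

Pursuer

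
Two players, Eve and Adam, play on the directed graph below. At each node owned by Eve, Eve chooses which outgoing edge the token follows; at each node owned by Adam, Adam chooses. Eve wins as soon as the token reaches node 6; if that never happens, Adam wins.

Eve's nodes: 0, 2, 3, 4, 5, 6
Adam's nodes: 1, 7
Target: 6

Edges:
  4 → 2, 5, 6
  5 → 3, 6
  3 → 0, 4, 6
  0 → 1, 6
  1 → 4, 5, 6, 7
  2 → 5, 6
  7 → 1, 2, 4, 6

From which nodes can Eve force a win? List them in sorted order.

0, 2, 3, 4, 5, 6

A0 = {6}
A1: add {0, 2, 3, 4, 5} — 0 (Eve) has 0→6; 2 (Eve) has 2→6; 3 (Eve) has 3→6; 4 (Eve) has 4→6; 5 (Eve) has 5→6.
A2 = A1; e.g. 1 (Adam) can still go to 7. Fixed point.
Eve's winning region = {0, 2, 3, 4, 5, 6}.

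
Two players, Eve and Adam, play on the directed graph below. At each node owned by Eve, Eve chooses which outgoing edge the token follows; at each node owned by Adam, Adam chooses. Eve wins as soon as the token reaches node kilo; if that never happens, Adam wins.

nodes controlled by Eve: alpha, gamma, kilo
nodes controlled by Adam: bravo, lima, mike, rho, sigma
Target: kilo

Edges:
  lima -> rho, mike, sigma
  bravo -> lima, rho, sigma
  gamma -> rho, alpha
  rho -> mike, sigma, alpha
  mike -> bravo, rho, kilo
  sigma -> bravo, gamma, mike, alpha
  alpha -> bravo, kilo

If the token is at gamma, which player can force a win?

Eve

A0 = {kilo}
A1: add {alpha} — alpha (Eve) has alpha→kilo.
A2: add {gamma} — gamma (Eve) has gamma→alpha.
A3 = A2; e.g. lima (Adam) can still go to rho. Fixed point.
gamma ∈ A2, so Eve can force the target.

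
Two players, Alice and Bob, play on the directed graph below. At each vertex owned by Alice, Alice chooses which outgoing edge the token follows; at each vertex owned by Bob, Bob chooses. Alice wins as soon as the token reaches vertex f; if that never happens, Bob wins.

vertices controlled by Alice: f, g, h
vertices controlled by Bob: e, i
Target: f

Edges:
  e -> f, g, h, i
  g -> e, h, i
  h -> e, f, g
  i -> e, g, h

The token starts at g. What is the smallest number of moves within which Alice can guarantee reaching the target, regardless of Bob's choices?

A0 = {f}
A1: add {h} — h (Alice) has h→f.
A2: add {g} — g (Alice) has g→h.
A3 = A2; e.g. e (Bob) can still go to i. Fixed point.
g enters the attractor at level 2, so Alice can force the target in 2 moves from there.

2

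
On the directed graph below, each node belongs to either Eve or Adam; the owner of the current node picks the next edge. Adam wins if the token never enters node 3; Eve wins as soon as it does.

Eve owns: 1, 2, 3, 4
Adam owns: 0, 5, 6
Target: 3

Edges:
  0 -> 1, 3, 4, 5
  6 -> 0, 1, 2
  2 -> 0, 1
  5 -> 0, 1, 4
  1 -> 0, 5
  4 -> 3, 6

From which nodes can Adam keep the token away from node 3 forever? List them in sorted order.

A0 = {3}
A1: add {4} — 4 (Eve) has 4→3.
A2 = A1; e.g. 0 (Adam) can still go to 1. Fixed point.
Eve's attractor = {3, 4}; Adam avoids the target exactly from the complement.

0, 1, 2, 5, 6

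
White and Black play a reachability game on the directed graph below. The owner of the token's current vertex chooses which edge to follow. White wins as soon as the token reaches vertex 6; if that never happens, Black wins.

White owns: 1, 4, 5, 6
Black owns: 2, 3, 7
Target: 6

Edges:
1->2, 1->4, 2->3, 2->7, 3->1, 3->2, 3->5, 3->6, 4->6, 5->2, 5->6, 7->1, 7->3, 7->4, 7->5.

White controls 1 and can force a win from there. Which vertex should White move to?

4

A0 = {6}
A1: add {4, 5} — 4 (White) has 4→6; 5 (White) has 5→6.
A2: add {1} — 1 (White) has 1→4.
A3 = A2; e.g. 2 (Black) can still go to 3. Fixed point.
From 1, successor 4 is in the attractor (rank 1); the other successor 2 is not.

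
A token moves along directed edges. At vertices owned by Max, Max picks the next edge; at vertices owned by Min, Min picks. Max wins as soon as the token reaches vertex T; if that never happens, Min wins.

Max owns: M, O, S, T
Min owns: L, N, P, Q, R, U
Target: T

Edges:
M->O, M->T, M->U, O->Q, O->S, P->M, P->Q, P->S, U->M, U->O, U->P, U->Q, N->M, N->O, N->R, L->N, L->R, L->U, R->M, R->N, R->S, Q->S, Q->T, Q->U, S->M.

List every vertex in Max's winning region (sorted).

A0 = {T}
A1: add {M} — M (Max) has M→T.
A2: add {S} — S (Max) has S→M.
A3: add {O} — O (Max) has O→S.
A4 = A3; e.g. L (Min) can still go to N. Fixed point.
Max's winning region = {M, O, S, T}.

M, O, S, T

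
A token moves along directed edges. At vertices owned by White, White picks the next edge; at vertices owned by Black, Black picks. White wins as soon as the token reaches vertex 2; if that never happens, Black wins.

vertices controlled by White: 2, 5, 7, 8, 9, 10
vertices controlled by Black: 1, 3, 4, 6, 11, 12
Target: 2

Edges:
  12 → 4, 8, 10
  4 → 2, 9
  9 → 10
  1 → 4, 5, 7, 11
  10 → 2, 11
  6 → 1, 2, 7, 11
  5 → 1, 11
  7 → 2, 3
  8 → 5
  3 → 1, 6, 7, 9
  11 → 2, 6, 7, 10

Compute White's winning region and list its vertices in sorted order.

A0 = {2}
A1: add {7, 10} — 7 (White) has 7→2; 10 (White) has 10→2.
A2: add {9} — 9 (White) has 9→10.
A3: add {4} — 4 (Black): all of {2, 9} already in.
A4 = A3; e.g. 1 (Black) can still go to 5. Fixed point.
White's winning region = {2, 4, 7, 9, 10}.

2, 4, 7, 9, 10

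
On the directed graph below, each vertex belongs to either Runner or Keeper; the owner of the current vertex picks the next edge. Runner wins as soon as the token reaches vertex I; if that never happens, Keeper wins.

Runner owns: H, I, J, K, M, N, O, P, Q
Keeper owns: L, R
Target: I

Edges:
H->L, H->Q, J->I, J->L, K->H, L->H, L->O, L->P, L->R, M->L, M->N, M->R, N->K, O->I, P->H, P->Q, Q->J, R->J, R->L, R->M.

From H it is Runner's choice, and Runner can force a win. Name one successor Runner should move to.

Q

A0 = {I}
A1: add {J, O} — J (Runner) has J→I; O (Runner) has O→I.
A2: add {Q} — Q (Runner) has Q→J.
A3: add {H, P} — H (Runner) has H→Q; P (Runner) has P→Q.
A4: add {K} — K (Runner) has K→H.
A5: add {N} — N (Runner) has N→K.
A6: add {M} — M (Runner) has M→N.
A7 = A6; e.g. L (Keeper) can still go to R. Fixed point.
From H, successor Q is in the attractor (rank 2); the other successor L is not.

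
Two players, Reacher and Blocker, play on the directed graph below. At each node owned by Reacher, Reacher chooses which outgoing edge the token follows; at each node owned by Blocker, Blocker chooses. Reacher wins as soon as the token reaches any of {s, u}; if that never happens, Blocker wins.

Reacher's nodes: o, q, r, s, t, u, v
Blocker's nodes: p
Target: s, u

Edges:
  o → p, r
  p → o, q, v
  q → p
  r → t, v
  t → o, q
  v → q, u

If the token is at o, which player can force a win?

Reacher

A0 = {s, u}
A1: add {v} — v (Reacher) has v→u.
A2: add {r} — r (Reacher) has r→v.
A3: add {o} — o (Reacher) has o→r.
o ∈ A3, so Reacher can force the target.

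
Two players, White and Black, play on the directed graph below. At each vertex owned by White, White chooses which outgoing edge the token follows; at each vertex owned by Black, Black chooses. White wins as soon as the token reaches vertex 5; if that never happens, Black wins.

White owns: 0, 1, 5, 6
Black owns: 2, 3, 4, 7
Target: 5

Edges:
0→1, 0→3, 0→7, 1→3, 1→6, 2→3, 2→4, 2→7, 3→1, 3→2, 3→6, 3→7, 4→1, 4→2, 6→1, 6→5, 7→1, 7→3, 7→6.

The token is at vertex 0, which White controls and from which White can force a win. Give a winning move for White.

1

A0 = {5}
A1: add {6} — 6 (White) has 6→5.
A2: add {1} — 1 (White) has 1→6.
A3: add {0} — 0 (White) has 0→1.
A4 = A3; e.g. 2 (Black) can still go to 3. Fixed point.
From 0, successor 1 is in the attractor (rank 2); the other successors 3, 7 are not.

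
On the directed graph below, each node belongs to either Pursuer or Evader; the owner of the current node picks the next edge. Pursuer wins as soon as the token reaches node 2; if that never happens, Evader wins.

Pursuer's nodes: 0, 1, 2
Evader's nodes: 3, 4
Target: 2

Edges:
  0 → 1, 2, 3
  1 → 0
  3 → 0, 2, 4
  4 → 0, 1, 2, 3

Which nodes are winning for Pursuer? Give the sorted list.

A0 = {2}
A1: add {0} — 0 (Pursuer) has 0→2.
A2: add {1} — 1 (Pursuer) has 1→0.
A3 = A2; e.g. 3 (Evader) can still go to 4. Fixed point.
Pursuer's winning region = {0, 1, 2}.

0, 1, 2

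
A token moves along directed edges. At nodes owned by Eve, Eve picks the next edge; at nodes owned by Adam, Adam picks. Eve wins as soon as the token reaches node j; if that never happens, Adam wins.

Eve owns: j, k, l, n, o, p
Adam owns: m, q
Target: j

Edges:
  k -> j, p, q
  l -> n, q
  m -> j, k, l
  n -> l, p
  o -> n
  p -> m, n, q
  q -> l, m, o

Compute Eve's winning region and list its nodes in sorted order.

j, k

A0 = {j}
A1: add {k} — k (Eve) has k→j.
A2 = A1; e.g. l (Eve) has no edge into A1. Fixed point.
Eve's winning region = {j, k}.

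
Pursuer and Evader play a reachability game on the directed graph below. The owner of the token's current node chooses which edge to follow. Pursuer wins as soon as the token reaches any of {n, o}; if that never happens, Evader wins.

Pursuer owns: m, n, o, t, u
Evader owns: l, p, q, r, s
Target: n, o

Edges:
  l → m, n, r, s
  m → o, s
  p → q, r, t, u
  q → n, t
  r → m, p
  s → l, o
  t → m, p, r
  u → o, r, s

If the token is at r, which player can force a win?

Evader

A0 = {n, o}
A1: add {m, u} — m (Pursuer) has m→o; u (Pursuer) has u→o.
A2: add {t} — t (Pursuer) has t→m.
A3: add {q} — q (Evader): all of {n, t} already in.
A4 = A3; e.g. l (Evader) can still go to r. Fixed point.
r never enters the attractor, so Evader can avoid the target forever.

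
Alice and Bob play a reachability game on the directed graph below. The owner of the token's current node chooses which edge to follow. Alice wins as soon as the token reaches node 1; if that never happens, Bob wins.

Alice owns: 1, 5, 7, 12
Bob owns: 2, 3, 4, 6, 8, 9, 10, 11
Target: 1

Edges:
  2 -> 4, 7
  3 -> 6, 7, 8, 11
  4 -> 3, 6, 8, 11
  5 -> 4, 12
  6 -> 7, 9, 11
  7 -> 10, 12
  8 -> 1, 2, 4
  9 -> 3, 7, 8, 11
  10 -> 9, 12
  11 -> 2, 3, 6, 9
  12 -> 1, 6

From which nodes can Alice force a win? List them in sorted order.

A0 = {1}
A1: add {12} — 12 (Alice) has 12→1.
A2: add {5, 7} — 5 (Alice) has 5→12; 7 (Alice) has 7→12.
A3 = A2; e.g. 2 (Bob) can still go to 4. Fixed point.
Alice's winning region = {1, 5, 7, 12}.

1, 5, 7, 12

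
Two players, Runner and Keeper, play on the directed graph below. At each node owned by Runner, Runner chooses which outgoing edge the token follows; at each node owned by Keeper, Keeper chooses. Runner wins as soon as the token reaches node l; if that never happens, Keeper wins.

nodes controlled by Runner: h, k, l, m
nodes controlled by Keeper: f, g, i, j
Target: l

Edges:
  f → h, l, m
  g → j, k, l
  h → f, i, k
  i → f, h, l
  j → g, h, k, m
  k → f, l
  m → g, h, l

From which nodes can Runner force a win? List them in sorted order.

A0 = {l}
A1: add {k, m} — k (Runner) has k→l; m (Runner) has m→l.
A2: add {h} — h (Runner) has h→k.
A3: add {f} — f (Keeper): all of {h, l, m} already in.
A4: add {i} — i (Keeper): all of {f, h, l} already in.
A5 = A4; e.g. g (Keeper) can still go to j. Fixed point.
Runner's winning region = {f, h, i, k, l, m}.

f, h, i, k, l, m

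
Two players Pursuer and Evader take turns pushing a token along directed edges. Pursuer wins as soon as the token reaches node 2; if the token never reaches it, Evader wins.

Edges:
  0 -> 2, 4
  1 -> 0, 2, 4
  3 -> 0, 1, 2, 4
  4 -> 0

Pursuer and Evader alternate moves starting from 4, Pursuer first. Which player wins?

Track states (vertex, player-to-move).
A0 = {(2,Pursuer), (2,Evader)}
A1: add {(0,Pursuer), (1,Pursuer), (3,Pursuer)}.
A2: add {(4,Evader)}.
A3 = A2; e.g. (0,Evader) stays out. (4,Pursuer) never enters ⇒ Evader avoids the target.

Evader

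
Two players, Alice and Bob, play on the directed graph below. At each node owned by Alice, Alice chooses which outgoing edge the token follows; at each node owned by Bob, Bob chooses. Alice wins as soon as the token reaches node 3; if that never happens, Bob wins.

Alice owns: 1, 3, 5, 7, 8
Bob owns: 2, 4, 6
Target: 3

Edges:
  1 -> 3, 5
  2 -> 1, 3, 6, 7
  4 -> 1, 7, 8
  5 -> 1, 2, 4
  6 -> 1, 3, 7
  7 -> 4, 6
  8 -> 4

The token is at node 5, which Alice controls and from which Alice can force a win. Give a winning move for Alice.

A0 = {3}
A1: add {1} — 1 (Alice) has 1→3.
A2: add {5} — 5 (Alice) has 5→1.
A3 = A2; e.g. 2 (Bob) can still go to 6. Fixed point.
From 5, successor 1 is in the attractor (rank 1); the other successors 2, 4 are not.

1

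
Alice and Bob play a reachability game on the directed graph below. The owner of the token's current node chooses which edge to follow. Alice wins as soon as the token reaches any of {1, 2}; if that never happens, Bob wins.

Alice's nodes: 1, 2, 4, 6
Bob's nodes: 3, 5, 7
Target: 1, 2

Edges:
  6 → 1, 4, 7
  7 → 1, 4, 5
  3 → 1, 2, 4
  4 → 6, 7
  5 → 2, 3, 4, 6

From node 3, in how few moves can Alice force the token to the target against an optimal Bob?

A0 = {1, 2}
A1: add {6} — 6 (Alice) has 6→1.
A2: add {4} — 4 (Alice) has 4→6.
A3: add {3} — 3 (Bob): all of {1, 2, 4} already in.
3 enters the attractor at level 3, so Alice can force the target in 3 moves from there.

3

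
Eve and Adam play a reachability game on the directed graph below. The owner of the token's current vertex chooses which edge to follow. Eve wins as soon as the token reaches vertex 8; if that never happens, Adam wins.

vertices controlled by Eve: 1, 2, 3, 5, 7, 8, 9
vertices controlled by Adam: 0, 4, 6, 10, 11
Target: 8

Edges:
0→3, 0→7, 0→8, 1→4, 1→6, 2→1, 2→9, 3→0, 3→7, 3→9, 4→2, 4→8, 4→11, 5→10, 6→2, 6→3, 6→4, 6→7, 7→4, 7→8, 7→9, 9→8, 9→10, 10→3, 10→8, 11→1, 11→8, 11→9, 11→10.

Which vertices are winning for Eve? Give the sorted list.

0, 2, 3, 5, 7, 8, 9, 10

A0 = {8}
A1: add {7, 9} — 7 (Eve) has 7→8; 9 (Eve) has 9→8.
A2: add {2, 3} — 2 (Eve) has 2→9; 3 (Eve) has 3→7.
A3: add {0, 10} — 0 (Adam): all of {3, 7, 8} already in; 10 (Adam): all of {3, 8} already in.
A4: add {5} — 5 (Eve) has 5→10.
A5 = A4; e.g. 1 (Eve) has no edge into A4. Fixed point.
Eve's winning region = {0, 2, 3, 5, 7, 8, 9, 10}.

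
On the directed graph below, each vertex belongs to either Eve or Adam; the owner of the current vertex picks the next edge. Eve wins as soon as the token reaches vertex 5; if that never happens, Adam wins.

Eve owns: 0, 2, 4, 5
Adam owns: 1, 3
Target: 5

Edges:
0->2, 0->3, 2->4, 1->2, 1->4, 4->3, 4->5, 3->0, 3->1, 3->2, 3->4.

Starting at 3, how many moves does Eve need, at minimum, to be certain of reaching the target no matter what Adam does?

A0 = {5}
A1: add {4} — 4 (Eve) has 4→5.
A2: add {2} — 2 (Eve) has 2→4.
A3: add {0, 1} — 0 (Eve) has 0→2; 1 (Adam): all of {2, 4} already in.
A4: add {3} — 3 (Adam): all of {0, 1, 2, 4} already in.
A4 = all vertices. Fixed point.
3 enters the attractor at level 4, so Eve can force the target in 4 moves from there.

4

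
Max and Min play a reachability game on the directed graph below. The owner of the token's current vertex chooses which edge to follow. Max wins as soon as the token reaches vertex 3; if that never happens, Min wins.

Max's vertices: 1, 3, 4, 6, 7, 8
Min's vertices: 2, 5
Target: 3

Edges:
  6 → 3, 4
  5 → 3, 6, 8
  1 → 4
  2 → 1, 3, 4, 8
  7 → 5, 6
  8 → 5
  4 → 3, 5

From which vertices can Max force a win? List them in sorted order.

A0 = {3}
A1: add {4, 6} — 4 (Max) has 4→3; 6 (Max) has 6→3.
A2: add {1, 7} — 1 (Max) has 1→4; 7 (Max) has 7→6.
A3 = A2; e.g. 2 (Min) can still go to 8. Fixed point.
Max's winning region = {1, 3, 4, 6, 7}.

1, 3, 4, 6, 7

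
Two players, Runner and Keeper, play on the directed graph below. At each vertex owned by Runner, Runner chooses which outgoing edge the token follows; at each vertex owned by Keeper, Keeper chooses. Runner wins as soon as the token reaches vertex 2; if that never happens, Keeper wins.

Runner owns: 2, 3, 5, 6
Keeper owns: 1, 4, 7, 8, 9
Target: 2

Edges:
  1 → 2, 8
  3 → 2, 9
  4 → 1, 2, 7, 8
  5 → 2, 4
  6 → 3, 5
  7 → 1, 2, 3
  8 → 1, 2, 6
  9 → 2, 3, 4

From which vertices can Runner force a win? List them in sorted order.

2, 3, 5, 6

A0 = {2}
A1: add {3, 5} — 3 (Runner) has 3→2; 5 (Runner) has 5→2.
A2: add {6} — 6 (Runner) has 6→3.
A3 = A2; e.g. 1 (Keeper) can still go to 8. Fixed point.
Runner's winning region = {2, 3, 5, 6}.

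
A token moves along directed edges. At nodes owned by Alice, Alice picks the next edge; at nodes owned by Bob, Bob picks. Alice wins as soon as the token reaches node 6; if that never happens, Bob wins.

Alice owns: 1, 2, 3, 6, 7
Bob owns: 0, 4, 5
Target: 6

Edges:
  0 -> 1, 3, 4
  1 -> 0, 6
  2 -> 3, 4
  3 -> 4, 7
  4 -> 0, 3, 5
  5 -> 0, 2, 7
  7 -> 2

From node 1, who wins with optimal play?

Alice

A0 = {6}
A1: add {1} — 1 (Alice) has 1→6.
A2 = A1; e.g. 0 (Bob) can still go to 3. Fixed point.
1 ∈ A1, so Alice can force the target.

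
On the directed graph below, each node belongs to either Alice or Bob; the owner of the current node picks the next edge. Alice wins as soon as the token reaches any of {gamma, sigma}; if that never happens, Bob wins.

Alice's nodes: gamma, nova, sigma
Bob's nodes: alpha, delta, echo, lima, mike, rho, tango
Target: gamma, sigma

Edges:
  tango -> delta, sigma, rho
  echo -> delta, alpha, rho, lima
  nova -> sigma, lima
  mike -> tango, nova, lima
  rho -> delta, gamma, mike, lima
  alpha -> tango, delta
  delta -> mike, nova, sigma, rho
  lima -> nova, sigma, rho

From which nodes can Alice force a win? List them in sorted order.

gamma, nova, sigma

A0 = {gamma, sigma}
A1: add {nova} — nova (Alice) has nova→sigma.
A2 = A1; e.g. tango (Bob) can still go to delta. Fixed point.
Alice's winning region = {gamma, nova, sigma}.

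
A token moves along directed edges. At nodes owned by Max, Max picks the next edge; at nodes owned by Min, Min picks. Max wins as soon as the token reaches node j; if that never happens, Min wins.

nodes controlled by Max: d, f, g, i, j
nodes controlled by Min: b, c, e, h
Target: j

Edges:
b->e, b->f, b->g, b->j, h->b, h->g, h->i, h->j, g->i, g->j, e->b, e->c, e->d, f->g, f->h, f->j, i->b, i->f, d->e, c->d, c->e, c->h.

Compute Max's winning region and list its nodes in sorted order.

A0 = {j}
A1: add {f, g} — f (Max) has f→j; g (Max) has g→j.
A2: add {i} — i (Max) has i→f.
A3 = A2; e.g. b (Min) can still go to e. Fixed point.
Max's winning region = {f, g, i, j}.

f, g, i, j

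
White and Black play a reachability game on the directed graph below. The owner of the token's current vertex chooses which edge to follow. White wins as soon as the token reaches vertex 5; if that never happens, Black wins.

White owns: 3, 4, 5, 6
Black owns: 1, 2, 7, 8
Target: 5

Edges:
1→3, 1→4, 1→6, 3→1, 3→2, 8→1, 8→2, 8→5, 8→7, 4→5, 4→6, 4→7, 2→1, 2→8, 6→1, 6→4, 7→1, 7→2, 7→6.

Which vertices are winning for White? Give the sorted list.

A0 = {5}
A1: add {4} — 4 (White) has 4→5.
A2: add {6} — 6 (White) has 6→4.
A3 = A2; e.g. 1 (Black) can still go to 3. Fixed point.
White's winning region = {4, 5, 6}.

4, 5, 6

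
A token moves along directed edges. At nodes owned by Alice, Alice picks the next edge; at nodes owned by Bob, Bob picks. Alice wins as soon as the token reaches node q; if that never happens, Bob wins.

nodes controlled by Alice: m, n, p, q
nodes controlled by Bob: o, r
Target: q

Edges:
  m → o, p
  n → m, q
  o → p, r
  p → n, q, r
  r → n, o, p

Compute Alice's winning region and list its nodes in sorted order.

m, n, p, q

A0 = {q}
A1: add {n, p} — n (Alice) has n→q; p (Alice) has p→q.
A2: add {m} — m (Alice) has m→p.
A3 = A2; e.g. o (Bob) can still go to r. Fixed point.
Alice's winning region = {m, n, p, q}.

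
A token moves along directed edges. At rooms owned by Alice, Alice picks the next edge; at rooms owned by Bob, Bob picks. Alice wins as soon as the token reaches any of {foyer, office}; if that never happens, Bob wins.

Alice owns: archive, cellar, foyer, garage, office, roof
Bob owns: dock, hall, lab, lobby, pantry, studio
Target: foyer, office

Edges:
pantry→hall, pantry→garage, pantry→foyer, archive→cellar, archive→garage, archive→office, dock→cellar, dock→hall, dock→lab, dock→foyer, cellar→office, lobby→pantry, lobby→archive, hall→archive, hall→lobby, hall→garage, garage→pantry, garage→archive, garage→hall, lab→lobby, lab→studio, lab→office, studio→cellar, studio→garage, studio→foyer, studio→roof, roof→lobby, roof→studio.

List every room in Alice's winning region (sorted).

archive, cellar, foyer, garage, office

A0 = {foyer, office}
A1: add {archive, cellar} — archive (Alice) has archive→office; cellar (Alice) has cellar→office.
A2: add {garage} — garage (Alice) has garage→archive.
A3 = A2; e.g. pantry (Bob) can still go to hall. Fixed point.
Alice's winning region = {archive, cellar, foyer, garage, office}.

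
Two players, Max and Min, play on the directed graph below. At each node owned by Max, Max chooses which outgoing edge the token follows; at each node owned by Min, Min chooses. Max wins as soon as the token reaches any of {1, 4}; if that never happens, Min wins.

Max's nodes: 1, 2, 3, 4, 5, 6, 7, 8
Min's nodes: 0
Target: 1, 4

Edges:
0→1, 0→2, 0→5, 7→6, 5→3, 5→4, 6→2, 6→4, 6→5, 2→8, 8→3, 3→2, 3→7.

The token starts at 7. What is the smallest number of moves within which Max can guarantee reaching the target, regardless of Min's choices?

A0 = {1, 4}
A1: add {5, 6} — 5 (Max) has 5→4; 6 (Max) has 6→4.
A2: add {7} — 7 (Max) has 7→6.
7 enters the attractor at level 2, so Max can force the target in 2 moves from there.

2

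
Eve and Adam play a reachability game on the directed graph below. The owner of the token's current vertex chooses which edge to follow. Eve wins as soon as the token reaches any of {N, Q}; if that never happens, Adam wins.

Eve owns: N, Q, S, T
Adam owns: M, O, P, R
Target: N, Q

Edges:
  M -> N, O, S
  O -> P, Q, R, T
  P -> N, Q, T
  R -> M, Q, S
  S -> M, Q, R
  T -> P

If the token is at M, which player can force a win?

Adam

A0 = {N, Q}
A1: add {S} — S (Eve) has S→Q.
A2 = A1; e.g. M (Adam) can still go to O. Fixed point.
M never enters the attractor, so Adam can avoid the target forever.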